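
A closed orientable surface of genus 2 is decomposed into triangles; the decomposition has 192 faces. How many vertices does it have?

χ = 2 − 2·2 = -2, and every face is a triangle so 3F = 2E.
E = 3·192/2 = 288. Then V = -2 + E − F = -2 + 288 − 192 = 94.

94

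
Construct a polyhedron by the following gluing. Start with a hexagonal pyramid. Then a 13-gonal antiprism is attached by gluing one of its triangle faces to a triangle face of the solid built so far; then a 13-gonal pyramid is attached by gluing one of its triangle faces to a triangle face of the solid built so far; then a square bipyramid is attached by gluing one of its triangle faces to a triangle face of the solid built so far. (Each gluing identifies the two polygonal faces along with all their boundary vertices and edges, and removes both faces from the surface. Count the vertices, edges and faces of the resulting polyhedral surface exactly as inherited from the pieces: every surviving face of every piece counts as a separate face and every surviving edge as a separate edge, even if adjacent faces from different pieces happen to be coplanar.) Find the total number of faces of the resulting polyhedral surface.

51

A hexagonal pyramid: V=7, E=12, F=7.
Attach a 13-gonal antiprism (V=26, E=52, F=28) along a 3-gon: merge 3 vertices and 3 edges, delete both glued faces → V=30, E=61, F=33.
Attach a 13-gonal pyramid (V=14, E=26, F=14) along a 3-gon: merge 3 vertices and 3 edges, delete both glued faces → V=41, E=84, F=45.
Attach a square bipyramid (V=6, E=12, F=8) along a 3-gon: merge 3 vertices and 3 edges, delete both glued faces → V=44, E=93, F=51.
Check: V − E + F = 44 − 93 + 51 = 2.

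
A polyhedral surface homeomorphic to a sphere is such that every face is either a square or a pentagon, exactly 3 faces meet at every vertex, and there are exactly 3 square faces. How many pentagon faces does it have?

Let x be the number of pentagons; then F = 3 + x.
Edge–face incidences: 2E = 4·3 + 5·x = 12 + 5x.
Every vertex has degree 3, so 3V = 2E.
Euler: V − E + F = 2 ⇒ (2E)/3 − E + (3 + x) = 2.
Multiply by 6: 2·(2E) − 3·(2E) + 6·(3 + x) = 12, i.e. 18 + 6x − (12 + 5x) = 12.
Collecting terms: x + 6 = 12, so x = 6.
Then 2E = 12 + 5·6 = 42, so E = 21, V = 2E/3 = 14, F = 3 + 6 = 9.

6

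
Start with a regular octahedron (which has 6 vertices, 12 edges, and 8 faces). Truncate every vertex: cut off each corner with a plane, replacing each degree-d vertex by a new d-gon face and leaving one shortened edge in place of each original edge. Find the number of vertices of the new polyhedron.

Truncation replaces each original edge-end by a new vertex, so V′ = 2E = 24.
Each original edge survives, and each old vertex of degree d contributes d new edges; summing degrees gives Σd = 2E, so E′ = E + 2E = 3E = 36.
Each original face survives and each original vertex becomes one new face: F′ = F + V = 14.

24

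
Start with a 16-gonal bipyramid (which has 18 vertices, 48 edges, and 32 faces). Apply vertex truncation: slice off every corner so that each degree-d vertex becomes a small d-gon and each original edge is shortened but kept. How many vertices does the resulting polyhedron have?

Truncation replaces each original edge-end by a new vertex, so V′ = 2E = 96.
Each original edge survives, and each old vertex of degree d contributes d new edges; summing degrees gives Σd = 2E, so E′ = E + 2E = 3E = 144.
Each original face survives and each original vertex becomes one new face: F′ = F + V = 50.

96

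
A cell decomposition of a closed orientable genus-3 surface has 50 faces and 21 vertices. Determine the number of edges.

For a closed orientable surface of genus 3, χ = 2 − 2·3 = -4.
E = V + F − (-4) = 21 + 50 − (-4) = 75.

75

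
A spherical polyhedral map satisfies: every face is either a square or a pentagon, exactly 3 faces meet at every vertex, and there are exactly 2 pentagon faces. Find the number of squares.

5

Let x be the number of squares; then F = 2 + x.
Edge–face incidences: 2E = 5·2 + 4·x = 10 + 4x.
Every vertex has degree 3, so 3V = 2E.
Euler: V − E + F = 2 ⇒ (2E)/3 − E + (2 + x) = 2.
Multiply by 6: 2·(2E) − 3·(2E) + 6·(2 + x) = 12, i.e. 12 + 6x − (10 + 4x) = 12.
Collecting terms: 2x + 2 = 12, so 2x = 10, so x = 5.
Then 2E = 10 + 4·5 = 30, so E = 15, V = 2E/3 = 10, F = 2 + 5 = 7.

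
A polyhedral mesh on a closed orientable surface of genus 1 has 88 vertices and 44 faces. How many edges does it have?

132

For a closed orientable surface of genus 1, χ = 2 − 2·1 = 0.
E = V + F − (0) = 88 + 44 − (0) = 132.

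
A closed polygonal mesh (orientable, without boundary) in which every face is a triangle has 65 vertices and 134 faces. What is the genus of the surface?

Every face is a triangle, so 2E = 3·134 = 402, giving E = 201.
χ = V − E + F = 65 − 201 + 134 = -2.
For a closed orientable surface χ = 2 − 2g, so g = (2 − (-2))/2 = 2.

2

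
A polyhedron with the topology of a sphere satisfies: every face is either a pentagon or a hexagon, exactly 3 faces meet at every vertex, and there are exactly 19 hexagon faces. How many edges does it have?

87

Let x be the number of pentagons; then F = 19 + x.
Edge–face incidences: 2E = 6·19 + 5·x = 114 + 5x.
Every vertex has degree 3, so 3V = 2E.
Euler: V − E + F = 2 ⇒ (2E)/3 − E + (19 + x) = 2.
Multiply by 6: 2·(2E) − 3·(2E) + 6·(19 + x) = 12, i.e. 114 + 6x − (114 + 5x) = 12.
Collecting terms: x = 12.
Then 2E = 114 + 5·12 = 174, so E = 87, V = 2E/3 = 58, F = 19 + 12 = 31.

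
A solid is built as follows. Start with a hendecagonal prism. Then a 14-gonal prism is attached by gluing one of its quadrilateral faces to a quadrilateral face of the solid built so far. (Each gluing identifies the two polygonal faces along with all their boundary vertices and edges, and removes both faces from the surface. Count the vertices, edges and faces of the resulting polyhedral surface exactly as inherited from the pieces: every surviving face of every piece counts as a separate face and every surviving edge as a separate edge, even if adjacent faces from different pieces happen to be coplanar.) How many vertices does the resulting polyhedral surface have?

46

A hendecagonal prism: V=22, E=33, F=13.
Attach a 14-gonal prism (V=28, E=42, F=16) along a 4-gon: merge 4 vertices and 4 edges, delete both glued faces → V=46, E=71, F=27.
Check: V − E + F = 46 − 71 + 27 = 2.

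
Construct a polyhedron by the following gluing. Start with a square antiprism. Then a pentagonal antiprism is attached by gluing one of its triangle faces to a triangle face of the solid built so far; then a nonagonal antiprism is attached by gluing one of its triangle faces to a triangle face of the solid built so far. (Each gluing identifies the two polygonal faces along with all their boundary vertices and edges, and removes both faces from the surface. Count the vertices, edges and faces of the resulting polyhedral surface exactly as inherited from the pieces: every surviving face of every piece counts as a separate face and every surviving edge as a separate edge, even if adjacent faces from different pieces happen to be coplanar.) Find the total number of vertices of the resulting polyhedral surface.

30

A square antiprism: V=8, E=16, F=10.
Attach a pentagonal antiprism (V=10, E=20, F=12) along a 3-gon: merge 3 vertices and 3 edges, delete both glued faces → V=15, E=33, F=20.
Attach a nonagonal antiprism (V=18, E=36, F=20) along a 3-gon: merge 3 vertices and 3 edges, delete both glued faces → V=30, E=66, F=38.
Check: V − E + F = 30 − 66 + 38 = 2.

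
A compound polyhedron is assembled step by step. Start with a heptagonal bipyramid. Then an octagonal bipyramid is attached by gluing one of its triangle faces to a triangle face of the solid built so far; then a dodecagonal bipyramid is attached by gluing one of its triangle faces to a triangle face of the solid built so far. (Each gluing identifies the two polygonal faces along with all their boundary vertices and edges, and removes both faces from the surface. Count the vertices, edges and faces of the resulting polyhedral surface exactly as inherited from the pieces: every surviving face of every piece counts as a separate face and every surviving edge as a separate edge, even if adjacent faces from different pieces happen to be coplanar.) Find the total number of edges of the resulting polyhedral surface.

75

A heptagonal bipyramid: V=9, E=21, F=14.
Attach an octagonal bipyramid (V=10, E=24, F=16) along a 3-gon: merge 3 vertices and 3 edges, delete both glued faces → V=16, E=42, F=28.
Attach a dodecagonal bipyramid (V=14, E=36, F=24) along a 3-gon: merge 3 vertices and 3 edges, delete both glued faces → V=27, E=75, F=50.
Check: V − E + F = 27 − 75 + 50 = 2.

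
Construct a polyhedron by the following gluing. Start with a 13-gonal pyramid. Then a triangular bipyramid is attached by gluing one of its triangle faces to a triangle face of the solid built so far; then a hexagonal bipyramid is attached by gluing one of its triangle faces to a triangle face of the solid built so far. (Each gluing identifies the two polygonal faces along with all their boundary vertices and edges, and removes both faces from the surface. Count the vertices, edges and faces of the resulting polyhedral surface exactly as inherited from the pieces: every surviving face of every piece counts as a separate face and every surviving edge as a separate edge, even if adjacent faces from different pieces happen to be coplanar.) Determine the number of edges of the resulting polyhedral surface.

A 13-gonal pyramid: V=14, E=26, F=14.
Attach a triangular bipyramid (V=5, E=9, F=6) along a 3-gon: merge 3 vertices and 3 edges, delete both glued faces → V=16, E=32, F=18.
Attach a hexagonal bipyramid (V=8, E=18, F=12) along a 3-gon: merge 3 vertices and 3 edges, delete both glued faces → V=21, E=47, F=28.
Check: V − E + F = 21 − 47 + 28 = 2.

47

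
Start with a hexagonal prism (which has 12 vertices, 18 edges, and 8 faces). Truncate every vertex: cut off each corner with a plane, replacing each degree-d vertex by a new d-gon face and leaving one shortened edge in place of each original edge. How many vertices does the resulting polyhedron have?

Truncation replaces each original edge-end by a new vertex, so V′ = 2E = 36.
Each original edge survives, and each old vertex of degree d contributes d new edges; summing degrees gives Σd = 2E, so E′ = E + 2E = 3E = 54.
Each original face survives and each original vertex becomes one new face: F′ = F + V = 20.

36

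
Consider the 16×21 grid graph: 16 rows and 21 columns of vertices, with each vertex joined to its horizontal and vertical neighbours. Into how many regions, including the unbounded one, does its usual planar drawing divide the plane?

301

The grid has V = 16·21 = 336 vertices and E = 16·20 + 21·15 = 635 edges.
F = 2 − V + E = 2 − 336 + 635 = 301.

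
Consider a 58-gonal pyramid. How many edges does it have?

116

A pyramid on an n-gon base has one n-gon and n triangles: V = 58 + 1 = 59, E = 2·58 = 116, F = 58 + 1 = 59.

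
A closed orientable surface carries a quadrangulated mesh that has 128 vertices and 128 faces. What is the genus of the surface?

Every face is a square, so 2E = 4·128 = 512, giving E = 256.
χ = V − E + F = 128 − 256 + 128 = 0.
For a closed orientable surface χ = 2 − 2g, so g = (2 − (0))/2 = 1.

1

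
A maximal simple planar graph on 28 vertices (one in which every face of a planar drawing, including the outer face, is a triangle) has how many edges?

In a plane triangulation 3F = 2E and V − E + F = 2, so E = 3V − 6 = 3·28 − 6 = 78.

78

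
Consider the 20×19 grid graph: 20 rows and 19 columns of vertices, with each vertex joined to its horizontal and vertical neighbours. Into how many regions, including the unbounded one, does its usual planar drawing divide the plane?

343

The grid has V = 20·19 = 380 vertices and E = 20·18 + 19·19 = 721 edges.
F = 2 − V + E = 2 − 380 + 721 = 343.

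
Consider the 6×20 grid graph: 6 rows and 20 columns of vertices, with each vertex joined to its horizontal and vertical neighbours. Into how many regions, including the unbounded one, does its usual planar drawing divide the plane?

The grid has V = 6·20 = 120 vertices and E = 6·19 + 20·5 = 214 edges.
F = 2 − V + E = 2 − 120 + 214 = 96.

96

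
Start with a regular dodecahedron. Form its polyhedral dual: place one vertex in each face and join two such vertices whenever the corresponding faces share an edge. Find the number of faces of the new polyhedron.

The base solid has V = 20, E = 30, F = 12.
The dual swaps V and F and preserves E: V′ = F = 12, E′ = E = 30, F′ = V = 20.

20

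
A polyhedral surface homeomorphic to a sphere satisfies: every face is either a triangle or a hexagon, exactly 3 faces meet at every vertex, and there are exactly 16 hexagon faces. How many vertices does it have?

36

Let x be the number of triangles; then F = 16 + x.
Edge–face incidences: 2E = 6·16 + 3·x = 96 + 3x.
Every vertex has degree 3, so 3V = 2E.
Euler: V − E + F = 2 ⇒ (2E)/3 − E + (16 + x) = 2.
Multiply by 6: 2·(2E) − 3·(2E) + 6·(16 + x) = 12, i.e. 96 + 6x − (96 + 3x) = 12.
Collecting terms: 3x = 12, so x = 4.
Then 2E = 96 + 3·4 = 108, so E = 54, V = 2E/3 = 36, F = 16 + 4 = 20.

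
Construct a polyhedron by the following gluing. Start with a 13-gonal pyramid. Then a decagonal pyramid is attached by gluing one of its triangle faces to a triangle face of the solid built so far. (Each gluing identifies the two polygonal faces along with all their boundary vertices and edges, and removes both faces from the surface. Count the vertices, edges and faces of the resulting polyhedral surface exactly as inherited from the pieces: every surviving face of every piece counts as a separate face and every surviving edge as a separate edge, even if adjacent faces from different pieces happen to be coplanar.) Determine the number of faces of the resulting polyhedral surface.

23

A 13-gonal pyramid: V=14, E=26, F=14.
Attach a decagonal pyramid (V=11, E=20, F=11) along a 3-gon: merge 3 vertices and 3 edges, delete both glued faces → V=22, E=43, F=23.
Check: V − E + F = 22 − 43 + 23 = 2.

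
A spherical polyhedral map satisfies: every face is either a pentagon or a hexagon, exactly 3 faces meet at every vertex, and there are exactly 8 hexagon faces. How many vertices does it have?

Let x be the number of pentagons; then F = 8 + x.
Edge–face incidences: 2E = 6·8 + 5·x = 48 + 5x.
Every vertex has degree 3, so 3V = 2E.
Euler: V − E + F = 2 ⇒ (2E)/3 − E + (8 + x) = 2.
Multiply by 6: 2·(2E) − 3·(2E) + 6·(8 + x) = 12, i.e. 48 + 6x − (48 + 5x) = 12.
Collecting terms: x = 12.
Then 2E = 48 + 5·12 = 108, so E = 54, V = 2E/3 = 36, F = 8 + 12 = 20.

36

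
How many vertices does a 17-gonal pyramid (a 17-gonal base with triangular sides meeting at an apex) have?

18

A pyramid on an n-gon base has one n-gon and n triangles: V = 17 + 1 = 18, E = 2·17 = 34, F = 17 + 1 = 18.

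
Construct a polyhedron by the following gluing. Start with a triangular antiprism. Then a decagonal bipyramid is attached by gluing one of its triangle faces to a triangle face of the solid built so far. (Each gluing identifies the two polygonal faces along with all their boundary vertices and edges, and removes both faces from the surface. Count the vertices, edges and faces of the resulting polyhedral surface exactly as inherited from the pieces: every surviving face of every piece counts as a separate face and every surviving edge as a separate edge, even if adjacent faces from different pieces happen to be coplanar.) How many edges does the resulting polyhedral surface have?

39

A triangular antiprism: V=6, E=12, F=8.
Attach a decagonal bipyramid (V=12, E=30, F=20) along a 3-gon: merge 3 vertices and 3 edges, delete both glued faces → V=15, E=39, F=26.
Check: V − E + F = 15 − 39 + 26 = 2.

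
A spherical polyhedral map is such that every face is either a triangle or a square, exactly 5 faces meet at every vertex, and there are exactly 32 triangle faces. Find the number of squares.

Let x be the number of squares; then F = 32 + x.
Edge–face incidences: 2E = 3·32 + 4·x = 96 + 4x.
Every vertex has degree 5, so 5V = 2E.
Euler: V − E + F = 2 ⇒ (2E)/5 − E + (32 + x) = 2.
Multiply by 10: 2·(2E) − 5·(2E) + 10·(32 + x) = 20, i.e. 320 + 10x − 3·(96 + 4x) = 20.
Collecting terms: −2x + 32 = 20, so −2x = −12, so x = 6.
Then 2E = 96 + 4·6 = 120, so E = 60, V = 2E/5 = 24, F = 32 + 6 = 38.

6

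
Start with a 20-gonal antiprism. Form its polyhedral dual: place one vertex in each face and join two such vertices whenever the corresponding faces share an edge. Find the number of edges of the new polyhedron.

80

The base solid has V = 40, E = 80, F = 42.
The dual swaps V and F and preserves E: V′ = F = 42, E′ = E = 80, F′ = V = 40.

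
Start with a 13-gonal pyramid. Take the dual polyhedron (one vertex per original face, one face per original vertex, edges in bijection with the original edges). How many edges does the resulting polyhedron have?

26

The base solid has V = 14, E = 26, F = 14.
The dual swaps V and F and preserves E: V′ = F = 14, E′ = E = 26, F′ = V = 14.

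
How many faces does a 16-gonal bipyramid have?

A bipyramid over an n-gon has 2n triangular faces and n + 2 vertices: V = 16 + 2 = 18, E = 3·16 = 48, F = 2·16 = 32.

32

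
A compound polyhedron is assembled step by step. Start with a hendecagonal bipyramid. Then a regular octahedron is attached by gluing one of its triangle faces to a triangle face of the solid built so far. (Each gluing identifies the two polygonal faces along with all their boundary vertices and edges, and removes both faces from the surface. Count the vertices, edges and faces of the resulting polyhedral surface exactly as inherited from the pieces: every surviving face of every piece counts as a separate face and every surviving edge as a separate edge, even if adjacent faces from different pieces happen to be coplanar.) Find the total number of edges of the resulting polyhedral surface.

42

A hendecagonal bipyramid: V=13, E=33, F=22.
Attach a regular octahedron (V=6, E=12, F=8) along a 3-gon: merge 3 vertices and 3 edges, delete both glued faces → V=16, E=42, F=28.
Check: V − E + F = 16 − 42 + 28 = 2.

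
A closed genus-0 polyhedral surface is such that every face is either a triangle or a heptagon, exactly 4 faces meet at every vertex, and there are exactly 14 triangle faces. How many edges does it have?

Let x be the number of heptagons; then F = 14 + x.
Edge–face incidences: 2E = 3·14 + 7·x = 42 + 7x.
Every vertex has degree 4, so 4V = 2E.
Euler: V − E + F = 2 ⇒ (2E)/4 − E + (14 + x) = 2.
Multiply by 8: 2·(2E) − 4·(2E) + 8·(14 + x) = 16, i.e. 112 + 8x − 2·(42 + 7x) = 16.
Collecting terms: −6x + 28 = 16, so −6x = −12, so x = 2.
Then 2E = 42 + 7·2 = 56, so E = 28, V = 2E/4 = 14, F = 14 + 2 = 16.

28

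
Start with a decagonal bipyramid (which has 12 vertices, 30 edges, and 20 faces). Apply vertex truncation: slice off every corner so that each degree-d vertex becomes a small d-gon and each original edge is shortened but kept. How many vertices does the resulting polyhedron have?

60

Truncation replaces each original edge-end by a new vertex, so V′ = 2E = 60.
Each original edge survives, and each old vertex of degree d contributes d new edges; summing degrees gives Σd = 2E, so E′ = E + 2E = 3E = 90.
Each original face survives and each original vertex becomes one new face: F′ = F + V = 32.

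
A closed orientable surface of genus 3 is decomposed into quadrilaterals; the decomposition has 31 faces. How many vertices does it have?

27

χ = 2 − 2·3 = -4, and every face is a square so 4F = 2E.
E = 4·31/2 = 62. Then V = -4 + E − F = -4 + 62 − 31 = 27.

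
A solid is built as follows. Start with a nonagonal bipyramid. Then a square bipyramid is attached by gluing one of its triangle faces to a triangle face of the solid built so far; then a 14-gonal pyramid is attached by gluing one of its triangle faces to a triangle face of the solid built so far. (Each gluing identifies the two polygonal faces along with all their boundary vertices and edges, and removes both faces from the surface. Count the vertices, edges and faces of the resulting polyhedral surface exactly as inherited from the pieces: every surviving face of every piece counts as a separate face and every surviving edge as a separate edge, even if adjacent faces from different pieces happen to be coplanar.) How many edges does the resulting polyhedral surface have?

61

A nonagonal bipyramid: V=11, E=27, F=18.
Attach a square bipyramid (V=6, E=12, F=8) along a 3-gon: merge 3 vertices and 3 edges, delete both glued faces → V=14, E=36, F=24.
Attach a 14-gonal pyramid (V=15, E=28, F=15) along a 3-gon: merge 3 vertices and 3 edges, delete both glued faces → V=26, E=61, F=37.
Check: V − E + F = 26 − 61 + 37 = 2.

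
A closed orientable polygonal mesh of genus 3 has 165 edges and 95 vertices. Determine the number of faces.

66

For a closed orientable surface of genus 3, χ = 2 − 2·3 = -4.
F = -4 − V + E = -4 − 95 + 165 = 66.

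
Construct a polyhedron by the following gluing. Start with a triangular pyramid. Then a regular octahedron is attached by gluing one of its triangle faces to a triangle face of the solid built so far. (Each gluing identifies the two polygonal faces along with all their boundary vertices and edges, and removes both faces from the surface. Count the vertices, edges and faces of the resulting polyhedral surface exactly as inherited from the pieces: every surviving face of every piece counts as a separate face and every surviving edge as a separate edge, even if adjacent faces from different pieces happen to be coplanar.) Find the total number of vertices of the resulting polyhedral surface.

7

A triangular pyramid: V=4, E=6, F=4.
Attach a regular octahedron (V=6, E=12, F=8) along a 3-gon: merge 3 vertices and 3 edges, delete both glued faces → V=7, E=15, F=10.
Check: V − E + F = 7 − 15 + 10 = 2.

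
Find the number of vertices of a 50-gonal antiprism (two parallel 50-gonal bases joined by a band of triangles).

100

An antiprism on an n-gon has two n-gon caps and 2n triangles: V = 2·50 = 100, E = 4·50 = 200, F = 2·50 + 2 = 102.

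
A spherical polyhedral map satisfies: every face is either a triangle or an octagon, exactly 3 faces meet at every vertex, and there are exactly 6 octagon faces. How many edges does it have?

36

Let x be the number of triangles; then F = 6 + x.
Edge–face incidences: 2E = 8·6 + 3·x = 48 + 3x.
Every vertex has degree 3, so 3V = 2E.
Euler: V − E + F = 2 ⇒ (2E)/3 − E + (6 + x) = 2.
Multiply by 6: 2·(2E) − 3·(2E) + 6·(6 + x) = 12, i.e. 36 + 6x − (48 + 3x) = 12.
Collecting terms: 3x − 12 = 12, so 3x = 24, so x = 8.
Then 2E = 48 + 3·8 = 72, so E = 36, V = 2E/3 = 24, F = 6 + 8 = 14.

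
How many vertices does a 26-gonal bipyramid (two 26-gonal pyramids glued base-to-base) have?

A bipyramid over an n-gon has 2n triangular faces and n + 2 vertices: V = 26 + 2 = 28, E = 3·26 = 78, F = 2·26 = 52.

28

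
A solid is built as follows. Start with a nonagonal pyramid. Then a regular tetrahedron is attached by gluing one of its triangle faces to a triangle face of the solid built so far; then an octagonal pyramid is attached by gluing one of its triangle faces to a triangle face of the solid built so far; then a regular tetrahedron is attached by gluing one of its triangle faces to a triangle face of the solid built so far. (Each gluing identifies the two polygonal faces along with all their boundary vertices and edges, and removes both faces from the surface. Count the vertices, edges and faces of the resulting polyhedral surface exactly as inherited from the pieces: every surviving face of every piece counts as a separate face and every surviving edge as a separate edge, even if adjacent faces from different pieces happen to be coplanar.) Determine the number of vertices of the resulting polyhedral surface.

18

A nonagonal pyramid: V=10, E=18, F=10.
Attach a regular tetrahedron (V=4, E=6, F=4) along a 3-gon: merge 3 vertices and 3 edges, delete both glued faces → V=11, E=21, F=12.
Attach an octagonal pyramid (V=9, E=16, F=9) along a 3-gon: merge 3 vertices and 3 edges, delete both glued faces → V=17, E=34, F=19.
Attach a regular tetrahedron (V=4, E=6, F=4) along a 3-gon: merge 3 vertices and 3 edges, delete both glued faces → V=18, E=37, F=21.
Check: V − E + F = 18 − 37 + 21 = 2.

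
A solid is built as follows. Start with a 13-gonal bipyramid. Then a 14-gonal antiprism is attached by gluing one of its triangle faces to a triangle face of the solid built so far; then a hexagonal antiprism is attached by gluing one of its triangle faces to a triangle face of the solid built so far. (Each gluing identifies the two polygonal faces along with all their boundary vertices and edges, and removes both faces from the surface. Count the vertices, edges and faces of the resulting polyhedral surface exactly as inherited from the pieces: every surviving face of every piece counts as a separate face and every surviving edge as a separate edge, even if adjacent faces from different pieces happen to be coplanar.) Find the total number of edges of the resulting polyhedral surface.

A 13-gonal bipyramid: V=15, E=39, F=26.
Attach a 14-gonal antiprism (V=28, E=56, F=30) along a 3-gon: merge 3 vertices and 3 edges, delete both glued faces → V=40, E=92, F=54.
Attach a hexagonal antiprism (V=12, E=24, F=14) along a 3-gon: merge 3 vertices and 3 edges, delete both glued faces → V=49, E=113, F=66.
Check: V − E + F = 49 − 113 + 66 = 2.

113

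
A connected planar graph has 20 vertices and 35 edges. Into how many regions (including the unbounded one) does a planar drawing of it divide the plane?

Euler's formula for a connected plane graph: V − E + F = 2, so F = 2 − 20 + 35 = 17.

17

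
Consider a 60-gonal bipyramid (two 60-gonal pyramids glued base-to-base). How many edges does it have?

A bipyramid over an n-gon has 2n triangular faces and n + 2 vertices: V = 60 + 2 = 62, E = 3·60 = 180, F = 2·60 = 120.
Check: V − E + F = 62 − 180 + 120 = 2.

180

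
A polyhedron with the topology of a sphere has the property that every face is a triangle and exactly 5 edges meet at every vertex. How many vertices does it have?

12

Each face has 3 edges and each edge borders two faces, so 2E = 3F.
Each vertex has degree 5, so 5V = 2E and hence V = 3F/5.
Euler: V − E + F = 2 ⇒ (3F/5) − (3F/2) + F = 2.
Multiply by 10: (6 − 15 + 10)F = 20, i.e. 1F = 20.
So F = 20, E = 3·20/2 = 30, V = 3·20/5 = 12.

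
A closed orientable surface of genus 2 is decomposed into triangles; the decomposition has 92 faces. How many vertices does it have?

χ = 2 − 2·2 = -2, and every face is a triangle so 3F = 2E.
E = 3·92/2 = 138. Then V = -2 + E − F = -2 + 138 − 92 = 44.

44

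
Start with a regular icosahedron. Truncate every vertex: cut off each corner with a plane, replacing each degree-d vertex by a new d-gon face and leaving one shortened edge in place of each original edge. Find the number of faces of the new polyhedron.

32

The base solid has V = 12, E = 30, F = 20.
Truncation replaces each original edge-end by a new vertex, so V′ = 2E = 60.
Each original edge survives, and each old vertex of degree d contributes d new edges; summing degrees gives Σd = 2E, so E′ = E + 2E = 3E = 90.
Each original face survives and each original vertex becomes one new face: F′ = F + V = 32.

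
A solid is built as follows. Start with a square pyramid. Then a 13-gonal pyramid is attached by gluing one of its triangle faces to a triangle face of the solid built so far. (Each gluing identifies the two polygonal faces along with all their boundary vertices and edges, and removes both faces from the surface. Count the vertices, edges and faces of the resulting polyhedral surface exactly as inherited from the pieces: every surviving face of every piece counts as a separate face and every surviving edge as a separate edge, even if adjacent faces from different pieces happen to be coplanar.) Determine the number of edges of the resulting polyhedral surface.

31

A square pyramid: V=5, E=8, F=5.
Attach a 13-gonal pyramid (V=14, E=26, F=14) along a 3-gon: merge 3 vertices and 3 edges, delete both glued faces → V=16, E=31, F=17.
Check: V − E + F = 16 − 31 + 17 = 2.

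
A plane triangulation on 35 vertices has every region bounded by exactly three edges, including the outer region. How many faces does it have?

66

In a plane triangulation 3F = 2E and V − E + F = 2, so F = 2V − 4 = 2·35 − 4 = 66.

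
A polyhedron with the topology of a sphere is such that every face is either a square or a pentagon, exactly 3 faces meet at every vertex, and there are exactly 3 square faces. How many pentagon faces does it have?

Let x be the number of pentagons; then F = 3 + x.
Edge–face incidences: 2E = 4·3 + 5·x = 12 + 5x.
Every vertex has degree 3, so 3V = 2E.
Euler: V − E + F = 2 ⇒ (2E)/3 − E + (3 + x) = 2.
Multiply by 6: 2·(2E) − 3·(2E) + 6·(3 + x) = 12, i.e. 18 + 6x − (12 + 5x) = 12.
Collecting terms: x + 6 = 12, so x = 6.
Then 2E = 12 + 5·6 = 42, so E = 21, V = 2E/3 = 14, F = 3 + 6 = 9.

6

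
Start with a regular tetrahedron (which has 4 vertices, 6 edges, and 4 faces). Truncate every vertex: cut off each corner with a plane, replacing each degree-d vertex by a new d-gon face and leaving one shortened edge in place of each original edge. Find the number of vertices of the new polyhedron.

12

Truncation replaces each original edge-end by a new vertex, so V′ = 2E = 12.
Each original edge survives, and each old vertex of degree d contributes d new edges; summing degrees gives Σd = 2E, so E′ = E + 2E = 3E = 18.
Each original face survives and each original vertex becomes one new face: F′ = F + V = 8.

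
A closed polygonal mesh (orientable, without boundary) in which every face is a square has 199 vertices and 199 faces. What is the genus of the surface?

Every face is a square, so 2E = 4·199 = 796, giving E = 398.
χ = V − E + F = 199 − 398 + 199 = 0.
For a closed orientable surface χ = 2 − 2g, so g = (2 − (0))/2 = 1.

1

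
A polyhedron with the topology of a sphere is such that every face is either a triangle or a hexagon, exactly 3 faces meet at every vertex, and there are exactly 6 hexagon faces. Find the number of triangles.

Let x be the number of triangles; then F = 6 + x.
Edge–face incidences: 2E = 6·6 + 3·x = 36 + 3x.
Every vertex has degree 3, so 3V = 2E.
Euler: V − E + F = 2 ⇒ (2E)/3 − E + (6 + x) = 2.
Multiply by 6: 2·(2E) − 3·(2E) + 6·(6 + x) = 12, i.e. 36 + 6x − (36 + 3x) = 12.
Collecting terms: 3x = 12, so x = 4.
Then 2E = 36 + 3·4 = 48, so E = 24, V = 2E/3 = 16, F = 6 + 4 = 10.

4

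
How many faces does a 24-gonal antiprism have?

50

An antiprism on an n-gon has two n-gon caps and 2n triangles: V = 2·24 = 48, E = 4·24 = 96, F = 2·24 + 2 = 50.
Check: V − E + F = 48 − 96 + 50 = 2.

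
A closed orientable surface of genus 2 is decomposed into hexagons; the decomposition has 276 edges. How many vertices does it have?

χ = 2 − 2·2 = -2, and every face is a hexagon so 6F = 2E.
F = 2E/6 = 92. Then V = -2 + E − F = -2 + 276 − 92 = 182.

182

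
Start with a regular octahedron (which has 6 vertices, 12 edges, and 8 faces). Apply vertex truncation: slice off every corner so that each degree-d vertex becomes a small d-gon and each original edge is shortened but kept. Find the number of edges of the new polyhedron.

36

Truncation replaces each original edge-end by a new vertex, so V′ = 2E = 24.
Each original edge survives, and each old vertex of degree d contributes d new edges; summing degrees gives Σd = 2E, so E′ = E + 2E = 3E = 36.
Each original face survives and each original vertex becomes one new face: F′ = F + V = 14.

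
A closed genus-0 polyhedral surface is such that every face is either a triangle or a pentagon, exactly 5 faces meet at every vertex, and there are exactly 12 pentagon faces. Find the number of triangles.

80

Let x be the number of triangles; then F = 12 + x.
Edge–face incidences: 2E = 5·12 + 3·x = 60 + 3x.
Every vertex has degree 5, so 5V = 2E.
Euler: V − E + F = 2 ⇒ (2E)/5 − E + (12 + x) = 2.
Multiply by 10: 2·(2E) − 5·(2E) + 10·(12 + x) = 20, i.e. 120 + 10x − 3·(60 + 3x) = 20.
Collecting terms: x − 60 = 20, so x = 80.
Then 2E = 60 + 3·80 = 300, so E = 150, V = 2E/5 = 60, F = 12 + 80 = 92.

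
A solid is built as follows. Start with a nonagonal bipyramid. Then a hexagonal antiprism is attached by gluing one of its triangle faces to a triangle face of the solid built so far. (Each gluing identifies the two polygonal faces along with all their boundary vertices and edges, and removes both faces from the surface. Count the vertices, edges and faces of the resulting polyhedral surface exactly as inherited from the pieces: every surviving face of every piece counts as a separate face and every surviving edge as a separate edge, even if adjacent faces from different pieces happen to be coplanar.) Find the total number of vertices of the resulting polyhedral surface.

20

A nonagonal bipyramid: V=11, E=27, F=18.
Attach a hexagonal antiprism (V=12, E=24, F=14) along a 3-gon: merge 3 vertices and 3 edges, delete both glued faces → V=20, E=48, F=30.
Check: V − E + F = 20 − 48 + 30 = 2.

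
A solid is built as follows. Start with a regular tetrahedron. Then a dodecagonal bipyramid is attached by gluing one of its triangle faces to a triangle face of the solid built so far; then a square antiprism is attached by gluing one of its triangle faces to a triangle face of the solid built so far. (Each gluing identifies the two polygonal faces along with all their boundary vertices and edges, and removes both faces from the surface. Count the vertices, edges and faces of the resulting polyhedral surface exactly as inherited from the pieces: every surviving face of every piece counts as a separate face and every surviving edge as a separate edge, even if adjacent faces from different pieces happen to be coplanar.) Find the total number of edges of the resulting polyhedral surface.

A regular tetrahedron: V=4, E=6, F=4.
Attach a dodecagonal bipyramid (V=14, E=36, F=24) along a 3-gon: merge 3 vertices and 3 edges, delete both glued faces → V=15, E=39, F=26.
Attach a square antiprism (V=8, E=16, F=10) along a 3-gon: merge 3 vertices and 3 edges, delete both glued faces → V=20, E=52, F=34.
Check: V − E + F = 20 − 52 + 34 = 2.

52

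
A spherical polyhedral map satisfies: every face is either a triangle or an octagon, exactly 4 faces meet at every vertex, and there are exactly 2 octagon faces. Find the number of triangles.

16

Let x be the number of triangles; then F = 2 + x.
Edge–face incidences: 2E = 8·2 + 3·x = 16 + 3x.
Every vertex has degree 4, so 4V = 2E.
Euler: V − E + F = 2 ⇒ (2E)/4 − E + (2 + x) = 2.
Multiply by 8: 2·(2E) − 4·(2E) + 8·(2 + x) = 16, i.e. 16 + 8x − 2·(16 + 3x) = 16.
Collecting terms: 2x − 16 = 16, so 2x = 32, so x = 16.
Then 2E = 16 + 3·16 = 64, so E = 32, V = 2E/4 = 16, F = 2 + 16 = 18.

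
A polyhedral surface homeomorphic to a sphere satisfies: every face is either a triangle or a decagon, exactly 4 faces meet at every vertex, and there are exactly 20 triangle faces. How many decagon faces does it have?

Let x be the number of decagons; then F = 20 + x.
Edge–face incidences: 2E = 3·20 + 10·x = 60 + 10x.
Every vertex has degree 4, so 4V = 2E.
Euler: V − E + F = 2 ⇒ (2E)/4 − E + (20 + x) = 2.
Multiply by 8: 2·(2E) − 4·(2E) + 8·(20 + x) = 16, i.e. 160 + 8x − 2·(60 + 10x) = 16.
Collecting terms: −12x + 40 = 16, so −12x = −24, so x = 2.
Then 2E = 60 + 10·2 = 80, so E = 40, V = 2E/4 = 20, F = 20 + 2 = 22.

2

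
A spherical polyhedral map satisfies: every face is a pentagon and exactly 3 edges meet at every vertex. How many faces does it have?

12

Each face has 5 edges and each edge borders two faces, so 2E = 5F.
Each vertex has degree 3, so 3V = 2E and hence V = 5F/3.
Euler: V − E + F = 2 ⇒ (5F/3) − (5F/2) + F = 2.
Multiply by 6: (10 − 15 + 6)F = 12, i.e. 1F = 12.
So F = 12, E = 5·12/2 = 30, V = 5·12/3 = 20.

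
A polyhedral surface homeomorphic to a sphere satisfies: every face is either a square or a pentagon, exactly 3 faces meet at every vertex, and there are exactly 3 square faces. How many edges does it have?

Let x be the number of pentagons; then F = 3 + x.
Edge–face incidences: 2E = 4·3 + 5·x = 12 + 5x.
Every vertex has degree 3, so 3V = 2E.
Euler: V − E + F = 2 ⇒ (2E)/3 − E + (3 + x) = 2.
Multiply by 6: 2·(2E) − 3·(2E) + 6·(3 + x) = 12, i.e. 18 + 6x − (12 + 5x) = 12.
Collecting terms: x + 6 = 12, so x = 6.
Then 2E = 12 + 5·6 = 42, so E = 21, V = 2E/3 = 14, F = 3 + 6 = 9.

21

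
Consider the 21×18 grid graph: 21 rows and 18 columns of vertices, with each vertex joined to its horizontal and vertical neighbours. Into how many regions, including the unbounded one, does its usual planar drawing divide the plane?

341

The grid has V = 21·18 = 378 vertices and E = 21·17 + 18·20 = 717 edges.
F = 2 − V + E = 2 − 378 + 717 = 341.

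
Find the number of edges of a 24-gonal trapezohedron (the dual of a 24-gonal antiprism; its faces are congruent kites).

96

The n-trapezohedron (dual of the n-antiprism) has V = 2·24 + 2 = 50, E = 4·24 = 96, F = 2·24 = 48.
Check: V − E + F = 50 − 96 + 48 = 2.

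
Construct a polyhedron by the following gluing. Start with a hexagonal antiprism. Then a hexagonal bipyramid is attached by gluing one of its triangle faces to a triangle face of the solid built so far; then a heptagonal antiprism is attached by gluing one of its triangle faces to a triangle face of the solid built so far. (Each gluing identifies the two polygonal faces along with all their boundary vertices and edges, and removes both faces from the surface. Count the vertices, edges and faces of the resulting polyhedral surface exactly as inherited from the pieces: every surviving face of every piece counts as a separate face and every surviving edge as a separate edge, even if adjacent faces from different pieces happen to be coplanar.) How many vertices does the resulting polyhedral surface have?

28

A hexagonal antiprism: V=12, E=24, F=14.
Attach a hexagonal bipyramid (V=8, E=18, F=12) along a 3-gon: merge 3 vertices and 3 edges, delete both glued faces → V=17, E=39, F=24.
Attach a heptagonal antiprism (V=14, E=28, F=16) along a 3-gon: merge 3 vertices and 3 edges, delete both glued faces → V=28, E=64, F=38.
Check: V − E + F = 28 − 64 + 38 = 2.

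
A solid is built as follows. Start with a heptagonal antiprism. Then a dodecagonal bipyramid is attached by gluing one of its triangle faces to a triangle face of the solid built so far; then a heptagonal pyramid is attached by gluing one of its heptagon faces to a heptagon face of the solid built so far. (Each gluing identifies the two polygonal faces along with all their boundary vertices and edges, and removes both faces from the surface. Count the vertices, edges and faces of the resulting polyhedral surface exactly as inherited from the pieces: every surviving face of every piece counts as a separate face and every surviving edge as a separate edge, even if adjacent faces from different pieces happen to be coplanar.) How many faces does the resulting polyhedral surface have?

A heptagonal antiprism: V=14, E=28, F=16.
Attach a dodecagonal bipyramid (V=14, E=36, F=24) along a 3-gon: merge 3 vertices and 3 edges, delete both glued faces → V=25, E=61, F=38.
Attach a heptagonal pyramid (V=8, E=14, F=8) along a 7-gon: merge 7 vertices and 7 edges, delete both glued faces → V=26, E=68, F=44.
Check: V − E + F = 26 − 68 + 44 = 2.

44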